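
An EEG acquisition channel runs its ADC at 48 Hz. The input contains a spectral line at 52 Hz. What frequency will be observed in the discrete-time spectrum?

4 Hz

52 Hz mod fs = 4 Hz.
4 Hz ≤ fs/2 = 24 Hz, appears at 4 Hz.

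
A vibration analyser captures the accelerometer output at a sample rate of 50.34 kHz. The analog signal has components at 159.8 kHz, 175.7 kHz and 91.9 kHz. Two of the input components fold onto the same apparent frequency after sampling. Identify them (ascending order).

91.9 kHz, 159.8 kHz

fs/2 = 25.17 kHz.
159.8 kHz mod fs = 8.78 kHz.
8.78 kHz ≤ fs/2 = 25.17 kHz, appears at 8.78 kHz.
175.7 kHz mod fs = 24.68 kHz.
24.68 kHz ≤ fs/2 = 25.17 kHz, appears at 24.68 kHz.
91.9 kHz mod fs = 41.56 kHz.
41.56 kHz > fs/2 = 25.17 kHz, folds to fs − 41.56 kHz = 8.78 kHz.
91.9 kHz and 159.8 kHz both map to 8.78 kHz.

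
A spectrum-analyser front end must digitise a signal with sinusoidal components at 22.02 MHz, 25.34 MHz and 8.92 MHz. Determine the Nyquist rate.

Highest-frequency component: 25.34 MHz.
Nyquist rate = 2 × 25.34 MHz = 50.68 MHz.

50.68 MHz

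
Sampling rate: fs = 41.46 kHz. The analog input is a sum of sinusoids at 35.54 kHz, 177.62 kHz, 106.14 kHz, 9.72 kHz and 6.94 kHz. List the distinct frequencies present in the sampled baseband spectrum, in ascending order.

5.92 kHz, 6.94 kHz, 9.72 kHz, 11.78 kHz, 18.24 kHz

fs/2 = 20.73 kHz.
35.54 kHz > fs/2 = 20.73 kHz, folds to fs − 35.54 kHz = 5.92 kHz.
177.62 kHz mod fs = 11.78 kHz.
11.78 kHz ≤ fs/2 = 20.73 kHz, appears at 11.78 kHz.
106.14 kHz mod fs = 23.22 kHz.
23.22 kHz > fs/2 = 20.73 kHz, folds to fs − 23.22 kHz = 18.24 kHz.
9.72 kHz ≤ fs/2 = 20.73 kHz, passes unchanged.
6.94 kHz ≤ fs/2 = 20.73 kHz, passes unchanged.
Distinct values: {5.92 kHz, 6.94 kHz, 9.72 kHz, 11.78 kHz, 18.24 kHz}.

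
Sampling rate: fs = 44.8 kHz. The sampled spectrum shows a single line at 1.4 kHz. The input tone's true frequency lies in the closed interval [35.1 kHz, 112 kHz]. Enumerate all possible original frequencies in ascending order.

43.4 kHz, 46.2 kHz, 88.2 kHz, 91 kHz

Frequencies that alias to 1.4 kHz are k·fs ± 1.4 kHz for integer k ≥ 0.
k=0: 1.4 kHz.
k=1: 43.4 kHz, 46.2 kHz.
k=2: 88.2 kHz, 91 kHz.
k=3: 133 kHz, 135.8 kHz.
Within [35.1 kHz, 112 kHz]: 43.4 kHz, 46.2 kHz, 88.2 kHz, 91 kHz.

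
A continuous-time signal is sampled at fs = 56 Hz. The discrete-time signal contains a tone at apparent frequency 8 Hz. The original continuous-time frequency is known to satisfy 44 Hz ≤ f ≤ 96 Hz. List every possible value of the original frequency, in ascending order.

48 Hz, 64 Hz

Frequencies that alias to 8 Hz are k·fs ± 8 Hz for integer k ≥ 0.
k=0: 8 Hz.
k=1: 48 Hz, 64 Hz.
k=2: 104 Hz, 120 Hz.
Within [44 Hz, 96 Hz]: 48 Hz, 64 Hz.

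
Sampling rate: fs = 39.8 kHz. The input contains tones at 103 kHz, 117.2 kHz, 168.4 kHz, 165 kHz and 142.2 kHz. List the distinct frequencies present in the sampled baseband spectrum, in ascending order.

2.2 kHz, 5.8 kHz, 9.2 kHz, 16.4 kHz, 17 kHz

fs/2 = 19.9 kHz.
103 kHz mod fs = 23.4 kHz.
23.4 kHz > fs/2 = 19.9 kHz, folds to fs − 23.4 kHz = 16.4 kHz.
117.2 kHz mod fs = 37.6 kHz.
37.6 kHz > fs/2 = 19.9 kHz, folds to fs − 37.6 kHz = 2.2 kHz.
168.4 kHz mod fs = 9.2 kHz.
9.2 kHz ≤ fs/2 = 19.9 kHz, appears at 9.2 kHz.
165 kHz mod fs = 5.8 kHz.
5.8 kHz ≤ fs/2 = 19.9 kHz, appears at 5.8 kHz.
142.2 kHz mod fs = 22.8 kHz.
22.8 kHz > fs/2 = 19.9 kHz, folds to fs − 22.8 kHz = 17 kHz.
Distinct values: {2.2 kHz, 5.8 kHz, 9.2 kHz, 16.4 kHz, 17 kHz}.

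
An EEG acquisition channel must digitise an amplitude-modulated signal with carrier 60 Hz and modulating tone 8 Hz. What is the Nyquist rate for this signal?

AM sidebands sit at fc ± fm = 52 Hz and 68 Hz.
Highest-frequency component: 68 Hz.
Nyquist rate = 2 × 68 Hz = 136 Hz.

136 Hz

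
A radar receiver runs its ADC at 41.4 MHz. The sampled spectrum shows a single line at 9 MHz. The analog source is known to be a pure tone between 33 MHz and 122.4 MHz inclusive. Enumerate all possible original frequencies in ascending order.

50.4 MHz, 73.8 MHz, 91.8 MHz, 115.2 MHz

Frequencies that alias to 9 MHz are k·fs ± 9 MHz for integer k ≥ 0.
k=0: 9 MHz.
k=1: 32.4 MHz, 50.4 MHz.
k=2: 73.8 MHz, 91.8 MHz.
k=3: 115.2 MHz, 133.2 MHz.
k=4: 156.6 MHz, 174.6 MHz.
Within [33 MHz, 122.4 MHz]: 50.4 MHz, 73.8 MHz, 91.8 MHz, 115.2 MHz.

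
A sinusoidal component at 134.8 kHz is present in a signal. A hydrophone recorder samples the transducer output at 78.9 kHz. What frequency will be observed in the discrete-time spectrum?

134.8 kHz mod fs = 55.9 kHz.
55.9 kHz > fs/2 = 39.45 kHz, folds to fs − 55.9 kHz = 23 kHz.

23 kHz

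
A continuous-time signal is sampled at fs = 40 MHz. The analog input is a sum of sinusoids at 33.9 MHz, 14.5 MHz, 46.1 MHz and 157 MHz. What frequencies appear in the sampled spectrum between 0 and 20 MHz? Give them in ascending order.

fs/2 = 20 MHz.
33.9 MHz > fs/2 = 20 MHz, folds to fs − 33.9 MHz = 6.1 MHz.
14.5 MHz ≤ fs/2 = 20 MHz, passes unchanged.
46.1 MHz mod fs = 6.1 MHz.
6.1 MHz ≤ fs/2 = 20 MHz, appears at 6.1 MHz.
157 MHz mod fs = 37 MHz.
37 MHz > fs/2 = 20 MHz, folds to fs − 37 MHz = 3 MHz.
Distinct values: {3 MHz, 6.1 MHz, 14.5 MHz}.

3 MHz, 6.1 MHz, 14.5 MHz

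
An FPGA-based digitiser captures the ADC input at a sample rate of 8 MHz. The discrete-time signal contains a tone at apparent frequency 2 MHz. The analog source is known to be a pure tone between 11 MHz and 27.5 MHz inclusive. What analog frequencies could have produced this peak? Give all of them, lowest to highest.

Frequencies that alias to 2 MHz are k·fs ± 2 MHz for integer k ≥ 0.
k=0: 2 MHz.
k=1: 6 MHz, 10 MHz.
k=2: 14 MHz, 18 MHz.
k=3: 22 MHz, 26 MHz.
k=4: 30 MHz, 34 MHz.
Within [11 MHz, 27.5 MHz]: 14 MHz, 18 MHz, 22 MHz, 26 MHz.

14 MHz, 18 MHz, 22 MHz, 26 MHz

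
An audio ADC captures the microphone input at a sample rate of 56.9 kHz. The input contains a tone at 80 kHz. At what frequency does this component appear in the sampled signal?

80 kHz mod fs = 23.1 kHz.
23.1 kHz ≤ fs/2 = 28.45 kHz, appears at 23.1 kHz.

23.1 kHz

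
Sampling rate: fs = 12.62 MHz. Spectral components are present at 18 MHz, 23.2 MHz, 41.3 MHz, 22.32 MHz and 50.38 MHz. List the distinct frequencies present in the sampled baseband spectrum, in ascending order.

fs/2 = 6.31 MHz.
18 MHz mod fs = 5.38 MHz.
5.38 MHz ≤ fs/2 = 6.31 MHz, appears at 5.38 MHz.
23.2 MHz mod fs = 10.58 MHz.
10.58 MHz > fs/2 = 6.31 MHz, folds to fs − 10.58 MHz = 2.04 MHz.
41.3 MHz mod fs = 3.44 MHz.
3.44 MHz ≤ fs/2 = 6.31 MHz, appears at 3.44 MHz.
22.32 MHz mod fs = 9.7 MHz.
9.7 MHz > fs/2 = 6.31 MHz, folds to fs − 9.7 MHz = 2.92 MHz.
50.38 MHz mod fs = 12.52 MHz.
12.52 MHz > fs/2 = 6.31 MHz, folds to fs − 12.52 MHz = 0.1 MHz.
Distinct values: {0.1 MHz, 2.04 MHz, 2.92 MHz, 3.44 MHz, 5.38 MHz}.

0.1 MHz, 2.04 MHz, 2.92 MHz, 3.44 MHz, 5.38 MHz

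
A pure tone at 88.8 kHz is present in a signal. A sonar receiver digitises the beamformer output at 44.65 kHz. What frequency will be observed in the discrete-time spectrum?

0.5 kHz

88.8 kHz mod fs = 44.15 kHz.
44.15 kHz > fs/2 = 22.325 kHz, folds to fs − 44.15 kHz = 0.5 kHz.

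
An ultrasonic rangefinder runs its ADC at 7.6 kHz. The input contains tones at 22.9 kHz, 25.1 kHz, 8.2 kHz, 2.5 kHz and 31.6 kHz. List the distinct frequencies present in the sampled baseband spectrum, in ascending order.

fs/2 = 3.8 kHz.
22.9 kHz mod fs = 0.1 kHz.
0.1 kHz ≤ fs/2 = 3.8 kHz, appears at 0.1 kHz.
25.1 kHz mod fs = 2.3 kHz.
2.3 kHz ≤ fs/2 = 3.8 kHz, appears at 2.3 kHz.
8.2 kHz mod fs = 0.6 kHz.
0.6 kHz ≤ fs/2 = 3.8 kHz, appears at 0.6 kHz.
2.5 kHz ≤ fs/2 = 3.8 kHz, passes unchanged.
31.6 kHz mod fs = 1.2 kHz.
1.2 kHz ≤ fs/2 = 3.8 kHz, appears at 1.2 kHz.
Distinct values: {0.1 kHz, 0.6 kHz, 1.2 kHz, 2.3 kHz, 2.5 kHz}.

0.1 kHz, 0.6 kHz, 1.2 kHz, 2.3 kHz, 2.5 kHz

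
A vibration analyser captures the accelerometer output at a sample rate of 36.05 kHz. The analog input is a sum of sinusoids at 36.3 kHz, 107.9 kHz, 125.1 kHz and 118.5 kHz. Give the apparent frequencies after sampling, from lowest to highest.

fs/2 = 18.025 kHz.
36.3 kHz mod fs = 0.25 kHz.
0.25 kHz ≤ fs/2 = 18.025 kHz, appears at 0.25 kHz.
107.9 kHz mod fs = 35.8 kHz.
35.8 kHz > fs/2 = 18.025 kHz, folds to fs − 35.8 kHz = 0.25 kHz.
125.1 kHz mod fs = 16.95 kHz.
16.95 kHz ≤ fs/2 = 18.025 kHz, appears at 16.95 kHz.
118.5 kHz mod fs = 10.35 kHz.
10.35 kHz ≤ fs/2 = 18.025 kHz, appears at 10.35 kHz.
Distinct values: {0.25 kHz, 10.35 kHz, 16.95 kHz}.

0.25 kHz, 10.35 kHz, 16.95 kHz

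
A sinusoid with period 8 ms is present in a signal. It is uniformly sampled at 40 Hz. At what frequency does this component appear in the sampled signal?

T = 8 ms → f = 1/T = 125 Hz.
125 Hz mod fs = 5 Hz.
5 Hz ≤ fs/2 = 20 Hz, appears at 5 Hz.

5 Hz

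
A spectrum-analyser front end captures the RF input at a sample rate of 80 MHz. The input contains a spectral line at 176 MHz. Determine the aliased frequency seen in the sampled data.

176 MHz mod fs = 16 MHz.
16 MHz ≤ fs/2 = 40 MHz, appears at 16 MHz.

16 MHz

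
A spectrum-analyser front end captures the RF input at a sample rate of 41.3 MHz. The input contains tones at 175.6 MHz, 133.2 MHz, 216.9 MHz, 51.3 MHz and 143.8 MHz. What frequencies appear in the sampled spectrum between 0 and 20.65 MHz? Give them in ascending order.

9.3 MHz, 10 MHz, 10.4 MHz, 19.9 MHz

fs/2 = 20.65 MHz.
175.6 MHz mod fs = 10.4 MHz.
10.4 MHz ≤ fs/2 = 20.65 MHz, appears at 10.4 MHz.
133.2 MHz mod fs = 9.3 MHz.
9.3 MHz ≤ fs/2 = 20.65 MHz, appears at 9.3 MHz.
216.9 MHz mod fs = 10.4 MHz.
10.4 MHz ≤ fs/2 = 20.65 MHz, appears at 10.4 MHz.
51.3 MHz mod fs = 10 MHz.
10 MHz ≤ fs/2 = 20.65 MHz, appears at 10 MHz.
143.8 MHz mod fs = 19.9 MHz.
19.9 MHz ≤ fs/2 = 20.65 MHz, appears at 19.9 MHz.
Distinct values: {9.3 MHz, 10 MHz, 10.4 MHz, 19.9 MHz}.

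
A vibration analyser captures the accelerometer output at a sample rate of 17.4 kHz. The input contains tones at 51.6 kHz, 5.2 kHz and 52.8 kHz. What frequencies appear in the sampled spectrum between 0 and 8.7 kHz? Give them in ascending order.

fs/2 = 8.7 kHz.
51.6 kHz mod fs = 16.8 kHz.
16.8 kHz > fs/2 = 8.7 kHz, folds to fs − 16.8 kHz = 0.6 kHz.
5.2 kHz ≤ fs/2 = 8.7 kHz, passes unchanged.
52.8 kHz mod fs = 0.6 kHz.
0.6 kHz ≤ fs/2 = 8.7 kHz, appears at 0.6 kHz.
Distinct values: {0.6 kHz, 5.2 kHz}.

0.6 kHz, 5.2 kHz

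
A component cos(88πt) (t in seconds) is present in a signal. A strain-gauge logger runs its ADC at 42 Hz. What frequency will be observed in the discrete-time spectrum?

ω = 88π rad/s → f = ω/(2π) = 44 Hz.
44 Hz mod fs = 2 Hz.
2 Hz ≤ fs/2 = 21 Hz, appears at 2 Hz.

2 Hz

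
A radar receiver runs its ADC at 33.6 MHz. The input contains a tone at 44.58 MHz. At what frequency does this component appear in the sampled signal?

44.58 MHz mod fs = 10.98 MHz.
10.98 MHz ≤ fs/2 = 16.8 MHz, appears at 10.98 MHz.

10.98 MHz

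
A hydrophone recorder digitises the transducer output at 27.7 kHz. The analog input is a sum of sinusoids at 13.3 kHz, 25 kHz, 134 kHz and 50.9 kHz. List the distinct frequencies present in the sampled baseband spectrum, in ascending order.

fs/2 = 13.85 kHz.
13.3 kHz ≤ fs/2 = 13.85 kHz, passes unchanged.
25 kHz > fs/2 = 13.85 kHz, folds to fs − 25 kHz = 2.7 kHz.
134 kHz mod fs = 23.2 kHz.
23.2 kHz > fs/2 = 13.85 kHz, folds to fs − 23.2 kHz = 4.5 kHz.
50.9 kHz mod fs = 23.2 kHz.
23.2 kHz > fs/2 = 13.85 kHz, folds to fs − 23.2 kHz = 4.5 kHz.
Distinct values: {2.7 kHz, 4.5 kHz, 13.3 kHz}.

2.7 kHz, 4.5 kHz, 13.3 kHz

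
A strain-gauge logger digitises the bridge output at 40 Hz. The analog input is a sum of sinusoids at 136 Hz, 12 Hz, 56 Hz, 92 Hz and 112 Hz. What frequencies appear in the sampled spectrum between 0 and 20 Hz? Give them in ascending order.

8 Hz, 12 Hz, 16 Hz

fs/2 = 20 Hz.
136 Hz mod fs = 16 Hz.
16 Hz ≤ fs/2 = 20 Hz, appears at 16 Hz.
12 Hz ≤ fs/2 = 20 Hz, passes unchanged.
56 Hz mod fs = 16 Hz.
16 Hz ≤ fs/2 = 20 Hz, appears at 16 Hz.
92 Hz mod fs = 12 Hz.
12 Hz ≤ fs/2 = 20 Hz, appears at 12 Hz.
112 Hz mod fs = 32 Hz.
32 Hz > fs/2 = 20 Hz, folds to fs − 32 Hz = 8 Hz.
Distinct values: {8 Hz, 12 Hz, 16 Hz}.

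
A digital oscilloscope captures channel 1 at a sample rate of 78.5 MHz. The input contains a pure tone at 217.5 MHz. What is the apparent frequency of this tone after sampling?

18 MHz

217.5 MHz mod fs = 60.5 MHz.
60.5 MHz > fs/2 = 39.25 MHz, folds to fs − 60.5 MHz = 18 MHz.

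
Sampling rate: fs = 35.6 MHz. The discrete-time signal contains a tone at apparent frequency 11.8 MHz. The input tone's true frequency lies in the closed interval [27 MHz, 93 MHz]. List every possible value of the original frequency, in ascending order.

47.4 MHz, 59.4 MHz, 83 MHz

Frequencies that alias to 11.8 MHz are k·fs ± 11.8 MHz for integer k ≥ 0.
k=0: 11.8 MHz.
k=1: 23.8 MHz, 47.4 MHz.
k=2: 59.4 MHz, 83 MHz.
k=3: 95 MHz, 118.6 MHz.
Within [27 MHz, 93 MHz]: 47.4 MHz, 59.4 MHz, 83 MHz.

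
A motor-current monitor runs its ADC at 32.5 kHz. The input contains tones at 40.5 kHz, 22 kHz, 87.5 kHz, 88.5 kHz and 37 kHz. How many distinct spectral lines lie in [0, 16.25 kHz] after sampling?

5

fs/2 = 16.25 kHz.
40.5 kHz mod fs = 8 kHz.
8 kHz ≤ fs/2 = 16.25 kHz, appears at 8 kHz.
22 kHz > fs/2 = 16.25 kHz, folds to fs − 22 kHz = 10.5 kHz.
87.5 kHz mod fs = 22.5 kHz.
22.5 kHz > fs/2 = 16.25 kHz, folds to fs − 22.5 kHz = 10 kHz.
88.5 kHz mod fs = 23.5 kHz.
23.5 kHz > fs/2 = 16.25 kHz, folds to fs − 23.5 kHz = 9 kHz.
37 kHz mod fs = 4.5 kHz.
4.5 kHz ≤ fs/2 = 16.25 kHz, appears at 4.5 kHz.
Distinct values: {4.5 kHz, 8 kHz, 9 kHz, 10 kHz, 10.5 kHz} → 5.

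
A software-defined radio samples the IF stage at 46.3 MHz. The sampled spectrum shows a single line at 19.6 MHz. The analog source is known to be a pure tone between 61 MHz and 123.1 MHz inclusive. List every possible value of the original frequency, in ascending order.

Frequencies that alias to 19.6 MHz are k·fs ± 19.6 MHz for integer k ≥ 0.
k=0: 19.6 MHz.
k=1: 26.7 MHz, 65.9 MHz.
k=2: 73 MHz, 112.2 MHz.
k=3: 119.3 MHz, 158.5 MHz.
k=4: 165.6 MHz, 204.8 MHz.
Within [61 MHz, 123.1 MHz]: 65.9 MHz, 73 MHz, 112.2 MHz, 119.3 MHz.

65.9 MHz, 73 MHz, 112.2 MHz, 119.3 MHz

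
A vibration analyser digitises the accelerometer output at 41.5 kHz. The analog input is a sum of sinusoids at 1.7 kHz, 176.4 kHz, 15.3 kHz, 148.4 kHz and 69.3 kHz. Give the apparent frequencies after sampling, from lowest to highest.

fs/2 = 20.75 kHz.
1.7 kHz ≤ fs/2 = 20.75 kHz, passes unchanged.
176.4 kHz mod fs = 10.4 kHz.
10.4 kHz ≤ fs/2 = 20.75 kHz, appears at 10.4 kHz.
15.3 kHz ≤ fs/2 = 20.75 kHz, passes unchanged.
148.4 kHz mod fs = 23.9 kHz.
23.9 kHz > fs/2 = 20.75 kHz, folds to fs − 23.9 kHz = 17.6 kHz.
69.3 kHz mod fs = 27.8 kHz.
27.8 kHz > fs/2 = 20.75 kHz, folds to fs − 27.8 kHz = 13.7 kHz.
Distinct values: {1.7 kHz, 10.4 kHz, 13.7 kHz, 15.3 kHz, 17.6 kHz}.

1.7 kHz, 10.4 kHz, 13.7 kHz, 15.3 kHz, 17.6 kHz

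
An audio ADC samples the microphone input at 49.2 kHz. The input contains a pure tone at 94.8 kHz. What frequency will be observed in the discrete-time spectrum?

3.6 kHz

94.8 kHz mod fs = 45.6 kHz.
45.6 kHz > fs/2 = 24.6 kHz, folds to fs − 45.6 kHz = 3.6 kHz.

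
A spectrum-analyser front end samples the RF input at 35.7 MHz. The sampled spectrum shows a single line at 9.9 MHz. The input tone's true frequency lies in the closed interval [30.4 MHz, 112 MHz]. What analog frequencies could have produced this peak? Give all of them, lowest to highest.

45.6 MHz, 61.5 MHz, 81.3 MHz, 97.2 MHz

Frequencies that alias to 9.9 MHz are k·fs ± 9.9 MHz for integer k ≥ 0.
k=0: 9.9 MHz.
k=1: 25.8 MHz, 45.6 MHz.
k=2: 61.5 MHz, 81.3 MHz.
k=3: 97.2 MHz, 117 MHz.
k=4: 132.9 MHz, 152.7 MHz.
Within [30.4 MHz, 112 MHz]: 45.6 MHz, 61.5 MHz, 81.3 MHz, 97.2 MHz.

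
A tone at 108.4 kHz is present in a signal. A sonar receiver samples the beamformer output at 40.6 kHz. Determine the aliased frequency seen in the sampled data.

108.4 kHz mod fs = 27.2 kHz.
27.2 kHz > fs/2 = 20.3 kHz, folds to fs − 27.2 kHz = 13.4 kHz.

13.4 kHz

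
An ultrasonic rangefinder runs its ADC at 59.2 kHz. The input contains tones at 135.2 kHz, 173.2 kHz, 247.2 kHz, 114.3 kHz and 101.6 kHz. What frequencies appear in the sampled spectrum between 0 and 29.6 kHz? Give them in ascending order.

4.1 kHz, 4.4 kHz, 10.4 kHz, 16.8 kHz

fs/2 = 29.6 kHz.
135.2 kHz mod fs = 16.8 kHz.
16.8 kHz ≤ fs/2 = 29.6 kHz, appears at 16.8 kHz.
173.2 kHz mod fs = 54.8 kHz.
54.8 kHz > fs/2 = 29.6 kHz, folds to fs − 54.8 kHz = 4.4 kHz.
247.2 kHz mod fs = 10.4 kHz.
10.4 kHz ≤ fs/2 = 29.6 kHz, appears at 10.4 kHz.
114.3 kHz mod fs = 55.1 kHz.
55.1 kHz > fs/2 = 29.6 kHz, folds to fs − 55.1 kHz = 4.1 kHz.
101.6 kHz mod fs = 42.4 kHz.
42.4 kHz > fs/2 = 29.6 kHz, folds to fs − 42.4 kHz = 16.8 kHz.
Distinct values: {4.1 kHz, 4.4 kHz, 10.4 kHz, 16.8 kHz}.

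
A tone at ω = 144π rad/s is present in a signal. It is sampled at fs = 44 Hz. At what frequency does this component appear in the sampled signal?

ω = 144π rad/s → f = ω/(2π) = 72 Hz.
72 Hz mod fs = 28 Hz.
28 Hz > fs/2 = 22 Hz, folds to fs − 28 Hz = 16 Hz.

16 Hz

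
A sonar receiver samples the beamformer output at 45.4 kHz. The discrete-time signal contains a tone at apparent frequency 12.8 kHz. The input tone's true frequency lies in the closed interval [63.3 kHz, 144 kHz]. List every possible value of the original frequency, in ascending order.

Frequencies that alias to 12.8 kHz are k·fs ± 12.8 kHz for integer k ≥ 0.
k=0: 12.8 kHz.
k=1: 32.6 kHz, 58.2 kHz.
k=2: 78 kHz, 103.6 kHz.
k=3: 123.4 kHz, 149 kHz.
k=4: 168.8 kHz, 194.4 kHz.
Within [63.3 kHz, 144 kHz]: 78 kHz, 103.6 kHz, 123.4 kHz.

78 kHz, 103.6 kHz, 123.4 kHz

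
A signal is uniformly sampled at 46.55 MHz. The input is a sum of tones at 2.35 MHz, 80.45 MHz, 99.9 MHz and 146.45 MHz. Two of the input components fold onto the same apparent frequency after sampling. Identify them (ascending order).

99.9 MHz, 146.45 MHz

fs/2 = 23.275 MHz.
2.35 MHz ≤ fs/2 = 23.275 MHz, passes unchanged.
80.45 MHz mod fs = 33.9 MHz.
33.9 MHz > fs/2 = 23.275 MHz, folds to fs − 33.9 MHz = 12.65 MHz.
99.9 MHz mod fs = 6.8 MHz.
6.8 MHz ≤ fs/2 = 23.275 MHz, appears at 6.8 MHz.
146.45 MHz mod fs = 6.8 MHz.
6.8 MHz ≤ fs/2 = 23.275 MHz, appears at 6.8 MHz.
99.9 MHz and 146.45 MHz both map to 6.8 MHz.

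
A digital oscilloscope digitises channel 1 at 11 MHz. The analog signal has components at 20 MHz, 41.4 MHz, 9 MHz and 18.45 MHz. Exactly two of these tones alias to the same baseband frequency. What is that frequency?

fs/2 = 5.5 MHz.
20 MHz mod fs = 9 MHz.
9 MHz > fs/2 = 5.5 MHz, folds to fs − 9 MHz = 2 MHz.
41.4 MHz mod fs = 8.4 MHz.
8.4 MHz > fs/2 = 5.5 MHz, folds to fs − 8.4 MHz = 2.6 MHz.
9 MHz > fs/2 = 5.5 MHz, folds to fs − 9 MHz = 2 MHz.
18.45 MHz mod fs = 7.45 MHz.
7.45 MHz > fs/2 = 5.5 MHz, folds to fs − 7.45 MHz = 3.55 MHz.
9 MHz and 20 MHz both map to 2 MHz.

2 MHz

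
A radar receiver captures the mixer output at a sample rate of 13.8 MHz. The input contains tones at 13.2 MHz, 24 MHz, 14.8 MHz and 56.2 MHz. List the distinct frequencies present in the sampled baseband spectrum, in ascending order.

fs/2 = 6.9 MHz.
13.2 MHz > fs/2 = 6.9 MHz, folds to fs − 13.2 MHz = 0.6 MHz.
24 MHz mod fs = 10.2 MHz.
10.2 MHz > fs/2 = 6.9 MHz, folds to fs − 10.2 MHz = 3.6 MHz.
14.8 MHz mod fs = 1 MHz.
1 MHz ≤ fs/2 = 6.9 MHz, appears at 1 MHz.
56.2 MHz mod fs = 1 MHz.
1 MHz ≤ fs/2 = 6.9 MHz, appears at 1 MHz.
Distinct values: {0.6 MHz, 1 MHz, 3.6 MHz}.

0.6 MHz, 1 MHz, 3.6 MHz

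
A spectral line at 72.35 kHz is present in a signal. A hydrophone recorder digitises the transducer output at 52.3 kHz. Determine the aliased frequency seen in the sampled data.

72.35 kHz mod fs = 20.05 kHz.
20.05 kHz ≤ fs/2 = 26.15 kHz, appears at 20.05 kHz.

20.05 kHz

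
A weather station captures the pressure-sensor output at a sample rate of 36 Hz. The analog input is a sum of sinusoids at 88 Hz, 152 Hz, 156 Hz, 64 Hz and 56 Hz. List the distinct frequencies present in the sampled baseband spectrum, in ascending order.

fs/2 = 18 Hz.
88 Hz mod fs = 16 Hz.
16 Hz ≤ fs/2 = 18 Hz, appears at 16 Hz.
152 Hz mod fs = 8 Hz.
8 Hz ≤ fs/2 = 18 Hz, appears at 8 Hz.
156 Hz mod fs = 12 Hz.
12 Hz ≤ fs/2 = 18 Hz, appears at 12 Hz.
64 Hz mod fs = 28 Hz.
28 Hz > fs/2 = 18 Hz, folds to fs − 28 Hz = 8 Hz.
56 Hz mod fs = 20 Hz.
20 Hz > fs/2 = 18 Hz, folds to fs − 20 Hz = 16 Hz.
Distinct values: {8 Hz, 12 Hz, 16 Hz}.

8 Hz, 12 Hz, 16 Hz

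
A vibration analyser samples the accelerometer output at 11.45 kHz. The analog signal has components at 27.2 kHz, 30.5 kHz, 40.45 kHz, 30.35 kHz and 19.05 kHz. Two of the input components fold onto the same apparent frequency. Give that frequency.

fs/2 = 5.725 kHz.
27.2 kHz mod fs = 4.3 kHz.
4.3 kHz ≤ fs/2 = 5.725 kHz, appears at 4.3 kHz.
30.5 kHz mod fs = 7.6 kHz.
7.6 kHz > fs/2 = 5.725 kHz, folds to fs − 7.6 kHz = 3.85 kHz.
40.45 kHz mod fs = 6.1 kHz.
6.1 kHz > fs/2 = 5.725 kHz, folds to fs − 6.1 kHz = 5.35 kHz.
30.35 kHz mod fs = 7.45 kHz.
7.45 kHz > fs/2 = 5.725 kHz, folds to fs − 7.45 kHz = 4 kHz.
19.05 kHz mod fs = 7.6 kHz.
7.6 kHz > fs/2 = 5.725 kHz, folds to fs − 7.6 kHz = 3.85 kHz.
19.05 kHz and 30.5 kHz both map to 3.85 kHz.

3.85 kHz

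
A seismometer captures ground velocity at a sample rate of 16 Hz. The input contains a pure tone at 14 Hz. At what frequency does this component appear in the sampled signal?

14 Hz > fs/2 = 8 Hz, folds to fs − 14 Hz = 2 Hz.

2 Hz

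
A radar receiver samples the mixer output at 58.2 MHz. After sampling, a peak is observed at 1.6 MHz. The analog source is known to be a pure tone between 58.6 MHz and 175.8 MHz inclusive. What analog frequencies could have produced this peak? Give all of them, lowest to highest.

59.8 MHz, 114.8 MHz, 118 MHz, 173 MHz

Frequencies that alias to 1.6 MHz are k·fs ± 1.6 MHz for integer k ≥ 0.
k=0: 1.6 MHz.
k=1: 56.6 MHz, 59.8 MHz.
k=2: 114.8 MHz, 118 MHz.
k=3: 173 MHz, 176.2 MHz.
k=4: 231.2 MHz, 234.4 MHz.
Within [58.6 MHz, 175.8 MHz]: 59.8 MHz, 114.8 MHz, 118 MHz, 173 MHz.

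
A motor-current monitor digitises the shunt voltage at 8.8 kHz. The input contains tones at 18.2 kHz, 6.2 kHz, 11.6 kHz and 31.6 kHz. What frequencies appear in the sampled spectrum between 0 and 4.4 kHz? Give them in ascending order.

0.6 kHz, 2.6 kHz, 2.8 kHz, 3.6 kHz

fs/2 = 4.4 kHz.
18.2 kHz mod fs = 0.6 kHz.
0.6 kHz ≤ fs/2 = 4.4 kHz, appears at 0.6 kHz.
6.2 kHz > fs/2 = 4.4 kHz, folds to fs − 6.2 kHz = 2.6 kHz.
11.6 kHz mod fs = 2.8 kHz.
2.8 kHz ≤ fs/2 = 4.4 kHz, appears at 2.8 kHz.
31.6 kHz mod fs = 5.2 kHz.
5.2 kHz > fs/2 = 4.4 kHz, folds to fs − 5.2 kHz = 3.6 kHz.
Distinct values: {0.6 kHz, 2.6 kHz, 2.8 kHz, 3.6 kHz}.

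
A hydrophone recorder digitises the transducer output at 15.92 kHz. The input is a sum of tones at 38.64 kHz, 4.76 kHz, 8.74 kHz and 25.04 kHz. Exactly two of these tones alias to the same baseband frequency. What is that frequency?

6.8 kHz

fs/2 = 7.96 kHz.
38.64 kHz mod fs = 6.8 kHz.
6.8 kHz ≤ fs/2 = 7.96 kHz, appears at 6.8 kHz.
4.76 kHz ≤ fs/2 = 7.96 kHz, passes unchanged.
8.74 kHz > fs/2 = 7.96 kHz, folds to fs − 8.74 kHz = 7.18 kHz.
25.04 kHz mod fs = 9.12 kHz.
9.12 kHz > fs/2 = 7.96 kHz, folds to fs − 9.12 kHz = 6.8 kHz.
25.04 kHz and 38.64 kHz both map to 6.8 kHz.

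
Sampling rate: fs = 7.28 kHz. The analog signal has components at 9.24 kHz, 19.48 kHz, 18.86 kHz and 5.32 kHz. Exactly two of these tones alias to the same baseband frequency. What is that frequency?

1.96 kHz

fs/2 = 3.64 kHz.
9.24 kHz mod fs = 1.96 kHz.
1.96 kHz ≤ fs/2 = 3.64 kHz, appears at 1.96 kHz.
19.48 kHz mod fs = 4.92 kHz.
4.92 kHz > fs/2 = 3.64 kHz, folds to fs − 4.92 kHz = 2.36 kHz.
18.86 kHz mod fs = 4.3 kHz.
4.3 kHz > fs/2 = 3.64 kHz, folds to fs − 4.3 kHz = 2.98 kHz.
5.32 kHz > fs/2 = 3.64 kHz, folds to fs − 5.32 kHz = 1.96 kHz.
5.32 kHz and 9.24 kHz both map to 1.96 kHz.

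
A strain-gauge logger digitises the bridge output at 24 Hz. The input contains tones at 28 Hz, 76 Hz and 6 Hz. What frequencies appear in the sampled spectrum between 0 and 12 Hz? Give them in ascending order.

4 Hz, 6 Hz

fs/2 = 12 Hz.
28 Hz mod fs = 4 Hz.
4 Hz ≤ fs/2 = 12 Hz, appears at 4 Hz.
76 Hz mod fs = 4 Hz.
4 Hz ≤ fs/2 = 12 Hz, appears at 4 Hz.
6 Hz ≤ fs/2 = 12 Hz, passes unchanged.
Distinct values: {4 Hz, 6 Hz}.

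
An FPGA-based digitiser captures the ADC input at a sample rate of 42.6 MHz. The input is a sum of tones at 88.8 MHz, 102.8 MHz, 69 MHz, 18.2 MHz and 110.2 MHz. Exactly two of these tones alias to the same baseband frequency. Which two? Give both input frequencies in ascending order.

102.8 MHz, 110.2 MHz

fs/2 = 21.3 MHz.
88.8 MHz mod fs = 3.6 MHz.
3.6 MHz ≤ fs/2 = 21.3 MHz, appears at 3.6 MHz.
102.8 MHz mod fs = 17.6 MHz.
17.6 MHz ≤ fs/2 = 21.3 MHz, appears at 17.6 MHz.
69 MHz mod fs = 26.4 MHz.
26.4 MHz > fs/2 = 21.3 MHz, folds to fs − 26.4 MHz = 16.2 MHz.
18.2 MHz ≤ fs/2 = 21.3 MHz, passes unchanged.
110.2 MHz mod fs = 25 MHz.
25 MHz > fs/2 = 21.3 MHz, folds to fs − 25 MHz = 17.6 MHz.
102.8 MHz and 110.2 MHz both map to 17.6 MHz.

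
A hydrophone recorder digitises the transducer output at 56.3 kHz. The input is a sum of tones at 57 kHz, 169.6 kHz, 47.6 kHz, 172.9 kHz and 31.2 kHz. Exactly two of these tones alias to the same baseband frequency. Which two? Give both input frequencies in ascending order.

57 kHz, 169.6 kHz

fs/2 = 28.15 kHz.
57 kHz mod fs = 0.7 kHz.
0.7 kHz ≤ fs/2 = 28.15 kHz, appears at 0.7 kHz.
169.6 kHz mod fs = 0.7 kHz.
0.7 kHz ≤ fs/2 = 28.15 kHz, appears at 0.7 kHz.
47.6 kHz > fs/2 = 28.15 kHz, folds to fs − 47.6 kHz = 8.7 kHz.
172.9 kHz mod fs = 4 kHz.
4 kHz ≤ fs/2 = 28.15 kHz, appears at 4 kHz.
31.2 kHz > fs/2 = 28.15 kHz, folds to fs − 31.2 kHz = 25.1 kHz.
57 kHz and 169.6 kHz both map to 0.7 kHz.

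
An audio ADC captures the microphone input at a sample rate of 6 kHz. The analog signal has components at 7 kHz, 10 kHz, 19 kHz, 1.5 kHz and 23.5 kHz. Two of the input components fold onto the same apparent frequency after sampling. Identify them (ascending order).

fs/2 = 3 kHz.
7 kHz mod fs = 1 kHz.
1 kHz ≤ fs/2 = 3 kHz, appears at 1 kHz.
10 kHz mod fs = 4 kHz.
4 kHz > fs/2 = 3 kHz, folds to fs − 4 kHz = 2 kHz.
19 kHz mod fs = 1 kHz.
1 kHz ≤ fs/2 = 3 kHz, appears at 1 kHz.
1.5 kHz ≤ fs/2 = 3 kHz, passes unchanged.
23.5 kHz mod fs = 5.5 kHz.
5.5 kHz > fs/2 = 3 kHz, folds to fs − 5.5 kHz = 0.5 kHz.
7 kHz and 19 kHz both map to 1 kHz.

7 kHz, 19 kHz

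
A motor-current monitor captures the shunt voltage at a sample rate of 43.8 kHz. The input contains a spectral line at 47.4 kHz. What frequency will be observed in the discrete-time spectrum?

3.6 kHz

47.4 kHz mod fs = 3.6 kHz.
3.6 kHz ≤ fs/2 = 21.9 kHz, appears at 3.6 kHz.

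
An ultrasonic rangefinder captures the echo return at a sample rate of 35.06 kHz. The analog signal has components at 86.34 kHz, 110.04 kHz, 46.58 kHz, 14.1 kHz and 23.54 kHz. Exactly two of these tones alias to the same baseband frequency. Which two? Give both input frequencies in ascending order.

fs/2 = 17.53 kHz.
86.34 kHz mod fs = 16.22 kHz.
16.22 kHz ≤ fs/2 = 17.53 kHz, appears at 16.22 kHz.
110.04 kHz mod fs = 4.86 kHz.
4.86 kHz ≤ fs/2 = 17.53 kHz, appears at 4.86 kHz.
46.58 kHz mod fs = 11.52 kHz.
11.52 kHz ≤ fs/2 = 17.53 kHz, appears at 11.52 kHz.
14.1 kHz ≤ fs/2 = 17.53 kHz, passes unchanged.
23.54 kHz > fs/2 = 17.53 kHz, folds to fs − 23.54 kHz = 11.52 kHz.
23.54 kHz and 46.58 kHz both map to 11.52 kHz.

23.54 kHz, 46.58 kHz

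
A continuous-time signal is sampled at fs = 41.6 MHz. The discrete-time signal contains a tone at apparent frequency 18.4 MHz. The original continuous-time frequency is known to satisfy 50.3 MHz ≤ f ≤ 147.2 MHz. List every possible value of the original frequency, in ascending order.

Frequencies that alias to 18.4 MHz are k·fs ± 18.4 MHz for integer k ≥ 0.
k=0: 18.4 MHz.
k=1: 23.2 MHz, 60 MHz.
k=2: 64.8 MHz, 101.6 MHz.
k=3: 106.4 MHz, 143.2 MHz.
k=4: 148 MHz, 184.8 MHz.
Within [50.3 MHz, 147.2 MHz]: 60 MHz, 64.8 MHz, 101.6 MHz, 106.4 MHz, 143.2 MHz.

60 MHz, 64.8 MHz, 101.6 MHz, 106.4 MHz, 143.2 MHz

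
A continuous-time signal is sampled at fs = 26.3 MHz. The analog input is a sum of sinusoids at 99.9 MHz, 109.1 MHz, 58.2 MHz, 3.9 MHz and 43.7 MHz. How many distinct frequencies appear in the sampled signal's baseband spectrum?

fs/2 = 13.15 MHz.
99.9 MHz mod fs = 21 MHz.
21 MHz > fs/2 = 13.15 MHz, folds to fs − 21 MHz = 5.3 MHz.
109.1 MHz mod fs = 3.9 MHz.
3.9 MHz ≤ fs/2 = 13.15 MHz, appears at 3.9 MHz.
58.2 MHz mod fs = 5.6 MHz.
5.6 MHz ≤ fs/2 = 13.15 MHz, appears at 5.6 MHz.
3.9 MHz ≤ fs/2 = 13.15 MHz, passes unchanged.
43.7 MHz mod fs = 17.4 MHz.
17.4 MHz > fs/2 = 13.15 MHz, folds to fs − 17.4 MHz = 8.9 MHz.
Distinct values: {3.9 MHz, 5.3 MHz, 5.6 MHz, 8.9 MHz} → 4.

4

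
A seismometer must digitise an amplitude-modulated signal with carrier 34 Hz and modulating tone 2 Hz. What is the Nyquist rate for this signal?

72 Hz

AM sidebands sit at fc ± fm = 32 Hz and 36 Hz.
Highest-frequency component: 36 Hz.
Nyquist rate = 2 × 36 Hz = 72 Hz.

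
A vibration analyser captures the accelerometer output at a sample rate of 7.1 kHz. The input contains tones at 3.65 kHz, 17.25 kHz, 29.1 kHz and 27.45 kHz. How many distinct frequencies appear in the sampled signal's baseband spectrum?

4

fs/2 = 3.55 kHz.
3.65 kHz > fs/2 = 3.55 kHz, folds to fs − 3.65 kHz = 3.45 kHz.
17.25 kHz mod fs = 3.05 kHz.
3.05 kHz ≤ fs/2 = 3.55 kHz, appears at 3.05 kHz.
29.1 kHz mod fs = 0.7 kHz.
0.7 kHz ≤ fs/2 = 3.55 kHz, appears at 0.7 kHz.
27.45 kHz mod fs = 6.15 kHz.
6.15 kHz > fs/2 = 3.55 kHz, folds to fs − 6.15 kHz = 0.95 kHz.
Distinct values: {0.7 kHz, 0.95 kHz, 3.05 kHz, 3.45 kHz} → 4.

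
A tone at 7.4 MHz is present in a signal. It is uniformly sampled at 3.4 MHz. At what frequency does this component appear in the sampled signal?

0.6 MHz

7.4 MHz mod fs = 0.6 MHz.
0.6 MHz ≤ fs/2 = 1.7 MHz, appears at 0.6 MHz.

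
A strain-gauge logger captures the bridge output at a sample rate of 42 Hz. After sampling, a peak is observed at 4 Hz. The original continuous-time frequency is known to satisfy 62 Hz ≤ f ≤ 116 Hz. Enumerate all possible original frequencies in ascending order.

Frequencies that alias to 4 Hz are k·fs ± 4 Hz for integer k ≥ 0.
k=0: 4 Hz.
k=1: 38 Hz, 46 Hz.
k=2: 80 Hz, 88 Hz.
k=3: 122 Hz, 130 Hz.
Within [62 Hz, 116 Hz]: 80 Hz, 88 Hz.

80 Hz, 88 Hz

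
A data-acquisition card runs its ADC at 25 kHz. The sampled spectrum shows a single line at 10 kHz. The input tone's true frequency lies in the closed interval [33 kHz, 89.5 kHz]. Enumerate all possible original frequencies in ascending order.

35 kHz, 40 kHz, 60 kHz, 65 kHz, 85 kHz

Frequencies that alias to 10 kHz are k·fs ± 10 kHz for integer k ≥ 0.
k=0: 10 kHz.
k=1: 15 kHz, 35 kHz.
k=2: 40 kHz, 60 kHz.
k=3: 65 kHz, 85 kHz.
k=4: 90 kHz, 110 kHz.
Within [33 kHz, 89.5 kHz]: 35 kHz, 40 kHz, 60 kHz, 65 kHz, 85 kHz.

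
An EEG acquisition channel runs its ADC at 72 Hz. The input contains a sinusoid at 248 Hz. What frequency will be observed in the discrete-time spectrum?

32 Hz

248 Hz mod fs = 32 Hz.
32 Hz ≤ fs/2 = 36 Hz, appears at 32 Hz.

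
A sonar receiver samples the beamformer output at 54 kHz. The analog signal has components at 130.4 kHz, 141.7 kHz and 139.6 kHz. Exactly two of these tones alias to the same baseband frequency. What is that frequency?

22.4 kHz

fs/2 = 27 kHz.
130.4 kHz mod fs = 22.4 kHz.
22.4 kHz ≤ fs/2 = 27 kHz, appears at 22.4 kHz.
141.7 kHz mod fs = 33.7 kHz.
33.7 kHz > fs/2 = 27 kHz, folds to fs − 33.7 kHz = 20.3 kHz.
139.6 kHz mod fs = 31.6 kHz.
31.6 kHz > fs/2 = 27 kHz, folds to fs − 31.6 kHz = 22.4 kHz.
130.4 kHz and 139.6 kHz both map to 22.4 kHz.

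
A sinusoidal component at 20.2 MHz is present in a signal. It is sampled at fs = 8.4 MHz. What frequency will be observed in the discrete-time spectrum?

3.4 MHz

20.2 MHz mod fs = 3.4 MHz.
3.4 MHz ≤ fs/2 = 4.2 MHz, appears at 3.4 MHz.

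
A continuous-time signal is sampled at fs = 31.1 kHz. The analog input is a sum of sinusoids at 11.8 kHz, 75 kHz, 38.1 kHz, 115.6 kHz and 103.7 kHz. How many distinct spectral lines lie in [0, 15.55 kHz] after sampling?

5

fs/2 = 15.55 kHz.
11.8 kHz ≤ fs/2 = 15.55 kHz, passes unchanged.
75 kHz mod fs = 12.8 kHz.
12.8 kHz ≤ fs/2 = 15.55 kHz, appears at 12.8 kHz.
38.1 kHz mod fs = 7 kHz.
7 kHz ≤ fs/2 = 15.55 kHz, appears at 7 kHz.
115.6 kHz mod fs = 22.3 kHz.
22.3 kHz > fs/2 = 15.55 kHz, folds to fs − 22.3 kHz = 8.8 kHz.
103.7 kHz mod fs = 10.4 kHz.
10.4 kHz ≤ fs/2 = 15.55 kHz, appears at 10.4 kHz.
Distinct values: {7 kHz, 8.8 kHz, 10.4 kHz, 11.8 kHz, 12.8 kHz} → 5.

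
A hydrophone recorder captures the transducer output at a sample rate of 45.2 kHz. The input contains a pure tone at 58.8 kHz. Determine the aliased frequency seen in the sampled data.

58.8 kHz mod fs = 13.6 kHz.
13.6 kHz ≤ fs/2 = 22.6 kHz, appears at 13.6 kHz.

13.6 kHz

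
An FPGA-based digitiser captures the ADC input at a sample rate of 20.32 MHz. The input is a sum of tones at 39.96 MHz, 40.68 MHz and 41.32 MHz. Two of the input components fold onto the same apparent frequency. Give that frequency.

fs/2 = 10.16 MHz.
39.96 MHz mod fs = 19.64 MHz.
19.64 MHz > fs/2 = 10.16 MHz, folds to fs − 19.64 MHz = 0.68 MHz.
40.68 MHz mod fs = 0.04 MHz.
0.04 MHz ≤ fs/2 = 10.16 MHz, appears at 0.04 MHz.
41.32 MHz mod fs = 0.68 MHz.
0.68 MHz ≤ fs/2 = 10.16 MHz, appears at 0.68 MHz.
39.96 MHz and 41.32 MHz both map to 0.68 MHz.

0.68 MHz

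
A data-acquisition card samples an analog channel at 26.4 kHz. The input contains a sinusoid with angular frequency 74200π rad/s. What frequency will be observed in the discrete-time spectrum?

ω = 74200π rad/s → f = ω/(2π) = 37100 Hz = 37.1 kHz.
37.1 kHz mod fs = 10.7 kHz.
10.7 kHz ≤ fs/2 = 13.2 kHz, appears at 10.7 kHz.

10.7 kHz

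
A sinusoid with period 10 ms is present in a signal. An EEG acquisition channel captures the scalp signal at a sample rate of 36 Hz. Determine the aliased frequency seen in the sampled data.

8 Hz

T = 10 ms → f = 1/T = 100 Hz.
100 Hz mod fs = 28 Hz.
28 Hz > fs/2 = 18 Hz, folds to fs − 28 Hz = 8 Hz.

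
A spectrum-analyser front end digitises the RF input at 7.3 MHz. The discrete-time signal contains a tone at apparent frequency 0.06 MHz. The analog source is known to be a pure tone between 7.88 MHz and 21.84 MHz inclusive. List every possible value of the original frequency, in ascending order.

14.54 MHz, 14.66 MHz, 21.84 MHz

Frequencies that alias to 0.06 MHz are k·fs ± 0.06 MHz for integer k ≥ 0.
k=0: 0.06 MHz.
k=1: 7.24 MHz, 7.36 MHz.
k=2: 14.54 MHz, 14.66 MHz.
k=3: 21.84 MHz, 21.96 MHz.
k=4: 29.14 MHz, 29.26 MHz.
Within [7.88 MHz, 21.84 MHz]: 14.54 MHz, 14.66 MHz, 21.84 MHz.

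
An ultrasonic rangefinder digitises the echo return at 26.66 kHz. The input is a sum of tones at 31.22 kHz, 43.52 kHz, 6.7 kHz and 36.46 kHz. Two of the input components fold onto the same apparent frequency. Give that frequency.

fs/2 = 13.33 kHz.
31.22 kHz mod fs = 4.56 kHz.
4.56 kHz ≤ fs/2 = 13.33 kHz, appears at 4.56 kHz.
43.52 kHz mod fs = 16.86 kHz.
16.86 kHz > fs/2 = 13.33 kHz, folds to fs − 16.86 kHz = 9.8 kHz.
6.7 kHz ≤ fs/2 = 13.33 kHz, passes unchanged.
36.46 kHz mod fs = 9.8 kHz.
9.8 kHz ≤ fs/2 = 13.33 kHz, appears at 9.8 kHz.
36.46 kHz and 43.52 kHz both map to 9.8 kHz.

9.8 kHz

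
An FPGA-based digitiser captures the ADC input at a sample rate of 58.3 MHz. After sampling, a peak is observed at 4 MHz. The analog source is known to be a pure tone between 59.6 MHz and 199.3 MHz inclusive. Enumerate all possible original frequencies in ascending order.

62.3 MHz, 112.6 MHz, 120.6 MHz, 170.9 MHz, 178.9 MHz

Frequencies that alias to 4 MHz are k·fs ± 4 MHz for integer k ≥ 0.
k=0: 4 MHz.
k=1: 54.3 MHz, 62.3 MHz.
k=2: 112.6 MHz, 120.6 MHz.
k=3: 170.9 MHz, 178.9 MHz.
k=4: 229.2 MHz, 237.2 MHz.
Within [59.6 MHz, 199.3 MHz]: 62.3 MHz, 112.6 MHz, 120.6 MHz, 170.9 MHz, 178.9 MHz.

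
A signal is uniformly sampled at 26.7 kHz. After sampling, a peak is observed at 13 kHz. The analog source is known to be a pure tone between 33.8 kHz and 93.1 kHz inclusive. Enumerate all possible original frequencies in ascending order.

Frequencies that alias to 13 kHz are k·fs ± 13 kHz for integer k ≥ 0.
k=0: 13 kHz.
k=1: 13.7 kHz, 39.7 kHz.
k=2: 40.4 kHz, 66.4 kHz.
k=3: 67.1 kHz, 93.1 kHz.
k=4: 93.8 kHz, 119.8 kHz.
Within [33.8 kHz, 93.1 kHz]: 39.7 kHz, 40.4 kHz, 66.4 kHz, 67.1 kHz, 93.1 kHz.

39.7 kHz, 40.4 kHz, 66.4 kHz, 67.1 kHz, 93.1 kHz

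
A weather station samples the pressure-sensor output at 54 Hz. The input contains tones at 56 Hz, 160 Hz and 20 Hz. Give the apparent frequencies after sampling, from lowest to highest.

fs/2 = 27 Hz.
56 Hz mod fs = 2 Hz.
2 Hz ≤ fs/2 = 27 Hz, appears at 2 Hz.
160 Hz mod fs = 52 Hz.
52 Hz > fs/2 = 27 Hz, folds to fs − 52 Hz = 2 Hz.
20 Hz ≤ fs/2 = 27 Hz, passes unchanged.
Distinct values: {2 Hz, 20 Hz}.

2 Hz, 20 Hz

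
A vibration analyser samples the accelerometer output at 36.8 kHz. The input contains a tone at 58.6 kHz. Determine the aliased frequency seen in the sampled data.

15 kHz

58.6 kHz mod fs = 21.8 kHz.
21.8 kHz > fs/2 = 18.4 kHz, folds to fs − 21.8 kHz = 15 kHz.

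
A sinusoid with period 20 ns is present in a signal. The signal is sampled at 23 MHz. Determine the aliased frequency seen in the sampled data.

T = 20 ns → f = 1/T = 50 MHz.
50 MHz mod fs = 4 MHz.
4 MHz ≤ fs/2 = 11.5 MHz, appears at 4 MHz.

4 MHz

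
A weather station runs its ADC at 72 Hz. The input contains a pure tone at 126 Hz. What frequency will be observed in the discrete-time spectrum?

18 Hz

126 Hz mod fs = 54 Hz.
54 Hz > fs/2 = 36 Hz, folds to fs − 54 Hz = 18 Hz.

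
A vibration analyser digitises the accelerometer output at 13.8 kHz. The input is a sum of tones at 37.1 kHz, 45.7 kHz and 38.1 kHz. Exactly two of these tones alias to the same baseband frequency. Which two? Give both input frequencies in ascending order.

37.1 kHz, 45.7 kHz

fs/2 = 6.9 kHz.
37.1 kHz mod fs = 9.5 kHz.
9.5 kHz > fs/2 = 6.9 kHz, folds to fs − 9.5 kHz = 4.3 kHz.
45.7 kHz mod fs = 4.3 kHz.
4.3 kHz ≤ fs/2 = 6.9 kHz, appears at 4.3 kHz.
38.1 kHz mod fs = 10.5 kHz.
10.5 kHz > fs/2 = 6.9 kHz, folds to fs − 10.5 kHz = 3.3 kHz.
37.1 kHz and 45.7 kHz both map to 4.3 kHz.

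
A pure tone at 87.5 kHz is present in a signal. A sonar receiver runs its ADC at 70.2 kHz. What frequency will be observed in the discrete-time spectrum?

17.3 kHz

87.5 kHz mod fs = 17.3 kHz.
17.3 kHz ≤ fs/2 = 35.1 kHz, appears at 17.3 kHz.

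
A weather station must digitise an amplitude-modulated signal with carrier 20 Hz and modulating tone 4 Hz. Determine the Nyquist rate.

48 Hz

AM sidebands sit at fc ± fm = 16 Hz and 24 Hz.
Highest-frequency component: 24 Hz.
Nyquist rate = 2 × 24 Hz = 48 Hz.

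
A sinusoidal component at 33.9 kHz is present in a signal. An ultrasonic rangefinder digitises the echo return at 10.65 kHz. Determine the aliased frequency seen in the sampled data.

33.9 kHz mod fs = 1.95 kHz.
1.95 kHz ≤ fs/2 = 5.325 kHz, appears at 1.95 kHz.

1.95 kHz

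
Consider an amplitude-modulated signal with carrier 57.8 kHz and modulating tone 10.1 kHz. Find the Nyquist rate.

135.8 kHz

AM sidebands sit at fc ± fm = 47.7 kHz and 67.9 kHz.
Highest-frequency component: 67.9 kHz.
Nyquist rate = 2 × 67.9 kHz = 135.8 kHz.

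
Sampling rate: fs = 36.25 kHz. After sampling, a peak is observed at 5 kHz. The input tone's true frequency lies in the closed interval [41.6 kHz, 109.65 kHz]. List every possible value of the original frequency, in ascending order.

67.5 kHz, 77.5 kHz, 103.75 kHz

Frequencies that alias to 5 kHz are k·fs ± 5 kHz for integer k ≥ 0.
k=0: 5 kHz.
k=1: 31.25 kHz, 41.25 kHz.
k=2: 67.5 kHz, 77.5 kHz.
k=3: 103.75 kHz, 113.75 kHz.
k=4: 140 kHz, 150 kHz.
Within [41.6 kHz, 109.65 kHz]: 67.5 kHz, 77.5 kHz, 103.75 kHz.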